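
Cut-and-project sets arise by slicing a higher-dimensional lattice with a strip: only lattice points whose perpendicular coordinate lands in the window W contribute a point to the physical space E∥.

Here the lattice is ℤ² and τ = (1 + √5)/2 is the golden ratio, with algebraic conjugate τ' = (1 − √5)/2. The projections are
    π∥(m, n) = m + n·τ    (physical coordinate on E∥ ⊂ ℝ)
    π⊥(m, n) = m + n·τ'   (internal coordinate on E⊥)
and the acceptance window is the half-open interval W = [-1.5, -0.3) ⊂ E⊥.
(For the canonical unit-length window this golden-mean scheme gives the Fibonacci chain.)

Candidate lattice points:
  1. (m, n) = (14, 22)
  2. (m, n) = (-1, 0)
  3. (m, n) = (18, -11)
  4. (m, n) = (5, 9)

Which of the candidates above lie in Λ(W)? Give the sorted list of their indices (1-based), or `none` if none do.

Compute τ' = (1−√5)/2 = -0.618034, so π⊥(m,n) = m -0.618034·n.
#1 (14,22): internal coord 14 + (22)·τ' = +0.403252; +0.403252 ∉ [-1.5, -0.3) → out
#2 (-1,0): internal coord -1 + (0)·τ' = -1.000000; -1.000000 ∈ [-1.5, -0.3) → IN Λ
#3 (18,-11): internal coord 18 + (-11)·τ' = +24.798374; +24.798374 ∉ [-1.5, -0.3) → out
#4 (5,9): internal coord 5 + (9)·τ' = -0.562306; -0.562306 ∈ [-1.5, -0.3) → IN Λ

2, 4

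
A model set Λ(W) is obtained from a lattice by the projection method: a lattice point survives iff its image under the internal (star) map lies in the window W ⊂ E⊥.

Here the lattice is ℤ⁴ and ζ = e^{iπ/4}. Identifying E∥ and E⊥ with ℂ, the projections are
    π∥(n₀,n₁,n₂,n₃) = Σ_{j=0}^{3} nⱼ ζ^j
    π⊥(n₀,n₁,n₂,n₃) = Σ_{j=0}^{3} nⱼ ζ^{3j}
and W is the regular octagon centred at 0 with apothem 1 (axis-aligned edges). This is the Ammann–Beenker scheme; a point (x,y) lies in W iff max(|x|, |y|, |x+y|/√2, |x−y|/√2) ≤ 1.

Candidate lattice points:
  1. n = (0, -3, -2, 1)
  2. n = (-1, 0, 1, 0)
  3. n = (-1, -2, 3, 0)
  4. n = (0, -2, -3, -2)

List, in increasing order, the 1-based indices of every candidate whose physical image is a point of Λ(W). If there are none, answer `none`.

4

Internal map: ζ^{3j} for j=0..3 gives (1,0), (−√2/2,√2/2), (0,−1), (√2/2,√2/2).
candidate 1: n = (0, -3, -2, 1) → π⊥ ≈ (+2.82843, +0.58579); max(|x|,|y|,|x±y|/√2) = 2.82843 > 1 ⇒ ∉ W
candidate 2: n = (-1, 0, 1, 0) → π⊥ ≈ (-1.00000, -1.00000); max(|x|,|y|,|x±y|/√2) = 1.41421 > 1 ⇒ ∉ W
candidate 3: n = (-1, -2, 3, 0) → π⊥ ≈ (+0.41421, -4.41421); max(|x|,|y|,|x±y|/√2) = 4.41421 > 1 ⇒ ∉ W
candidate 4: n = (0, -2, -3, -2) → π⊥ ≈ (+0.00000, +0.17157); max(|x|,|y|,|x±y|/√2) = 0.17157 ≤ 1 ⇒ ∈ W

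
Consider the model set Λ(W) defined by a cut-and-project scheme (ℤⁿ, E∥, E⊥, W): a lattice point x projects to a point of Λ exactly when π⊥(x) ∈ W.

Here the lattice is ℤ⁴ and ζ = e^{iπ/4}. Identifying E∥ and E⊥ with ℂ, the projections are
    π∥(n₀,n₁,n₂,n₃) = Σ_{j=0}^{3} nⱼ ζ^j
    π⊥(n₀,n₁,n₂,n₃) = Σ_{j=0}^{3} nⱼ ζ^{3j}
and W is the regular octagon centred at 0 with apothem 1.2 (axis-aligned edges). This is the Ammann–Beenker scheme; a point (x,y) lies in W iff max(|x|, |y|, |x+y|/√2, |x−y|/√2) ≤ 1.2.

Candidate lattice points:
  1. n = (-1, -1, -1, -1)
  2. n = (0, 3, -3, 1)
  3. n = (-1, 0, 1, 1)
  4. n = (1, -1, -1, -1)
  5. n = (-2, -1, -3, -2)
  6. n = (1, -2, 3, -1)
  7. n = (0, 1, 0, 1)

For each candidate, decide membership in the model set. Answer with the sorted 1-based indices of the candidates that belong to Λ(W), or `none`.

1, 3, 4

With ζ = e^{iπ/4} the internal vectors are ζ^0,ζ^3,ζ^6,ζ^9.
candidate 1: n = (-1, -1, -1, -1) → π⊥ ≈ (-1.0000, -0.4142); max(|x|,|y|,|x±y|/√2) = 1.0000 ≤ 1.2 ⇒ ∈ W
candidate 2: n = (0, 3, -3, 1) → π⊥ ≈ (-1.4142, +5.8284); max(|x|,|y|,|x±y|/√2) = 5.8284 > 1.2 ⇒ ∉ W
candidate 3: n = (-1, 0, 1, 1) → π⊥ ≈ (-0.2929, -0.2929); max(|x|,|y|,|x±y|/√2) = 0.4142 ≤ 1.2 ⇒ ∈ W
candidate 4: n = (1, -1, -1, -1) → π⊥ ≈ (+1.0000, -0.4142); max(|x|,|y|,|x±y|/√2) = 1.0000 ≤ 1.2 ⇒ ∈ W
candidate 5: n = (-2, -1, -3, -2) → π⊥ ≈ (-2.7071, +0.8787); max(|x|,|y|,|x±y|/√2) = 2.7071 > 1.2 ⇒ ∉ W
candidate 6: n = (1, -2, 3, -1) → π⊥ ≈ (+1.7071, -5.1213); max(|x|,|y|,|x±y|/√2) = 5.1213 > 1.2 ⇒ ∉ W
candidate 7: n = (0, 1, 0, 1) → π⊥ ≈ (+0.0000, +1.4142); max(|x|,|y|,|x±y|/√2) = 1.4142 > 1.2 ⇒ ∉ W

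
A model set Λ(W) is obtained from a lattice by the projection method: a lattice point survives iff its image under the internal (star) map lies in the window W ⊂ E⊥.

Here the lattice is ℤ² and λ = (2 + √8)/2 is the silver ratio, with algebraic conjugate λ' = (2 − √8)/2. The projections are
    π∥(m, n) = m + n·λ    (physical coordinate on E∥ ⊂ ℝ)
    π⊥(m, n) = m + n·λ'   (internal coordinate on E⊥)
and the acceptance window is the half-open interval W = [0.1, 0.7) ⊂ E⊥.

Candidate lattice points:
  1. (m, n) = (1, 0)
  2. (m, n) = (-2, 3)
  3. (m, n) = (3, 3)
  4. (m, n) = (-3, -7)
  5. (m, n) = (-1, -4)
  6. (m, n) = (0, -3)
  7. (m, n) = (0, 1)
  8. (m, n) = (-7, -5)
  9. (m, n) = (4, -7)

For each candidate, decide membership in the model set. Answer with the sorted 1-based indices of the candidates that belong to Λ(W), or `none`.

λ' = (2−√8)/2 ≈ -0.41421.
[1] lift (1,0): star map gives 1.00000; window check 0.1 ≤ 1.00000 < 0.7 is false → out
[2] lift (-2,3): star map gives -3.24264; window check 0.1 ≤ -3.24264 < 0.7 is false → out
[3] lift (3,3): star map gives 1.75736; window check 0.1 ≤ 1.75736 < 0.7 is false → out
[4] lift (-3,-7): star map gives -0.10051; window check 0.1 ≤ -0.10051 < 0.7 is false → out
[5] lift (-1,-4): star map gives 0.65685; window check 0.1 ≤ 0.65685 < 0.7 is true → IN Λ
[6] lift (0,-3): star map gives 1.24264; window check 0.1 ≤ 1.24264 < 0.7 is false → out
[7] lift (0,1): star map gives -0.41421; window check 0.1 ≤ -0.41421 < 0.7 is false → out
[8] lift (-7,-5): star map gives -4.92893; window check 0.1 ≤ -4.92893 < 0.7 is false → out
[9] lift (4,-7): star map gives 6.89949; window check 0.1 ≤ 6.89949 < 0.7 is false → out

5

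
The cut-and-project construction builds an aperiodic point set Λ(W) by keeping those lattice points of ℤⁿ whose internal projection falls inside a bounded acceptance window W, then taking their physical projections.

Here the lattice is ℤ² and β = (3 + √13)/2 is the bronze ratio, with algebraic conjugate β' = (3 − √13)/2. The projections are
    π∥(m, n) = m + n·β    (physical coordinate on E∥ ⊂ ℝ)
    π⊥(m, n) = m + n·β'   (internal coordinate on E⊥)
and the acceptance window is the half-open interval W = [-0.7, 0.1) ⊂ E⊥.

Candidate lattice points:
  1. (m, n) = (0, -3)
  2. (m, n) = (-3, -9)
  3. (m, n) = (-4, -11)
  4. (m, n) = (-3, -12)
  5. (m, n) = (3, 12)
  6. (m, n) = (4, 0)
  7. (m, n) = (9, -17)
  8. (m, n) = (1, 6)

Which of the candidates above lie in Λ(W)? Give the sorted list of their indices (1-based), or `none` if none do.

Numerically β ≈ 3.302776 and β' = −1/β ≈ -0.302776.
#1 (0,-3): internal coord 0 + (-3)·β' = +0.908327; +0.908327 ∉ [-0.7, 0.1) → out
#2 (-3,-9): internal coord -3 + (-9)·β' = -0.275019; -0.275019 ∈ [-0.7, 0.1) → IN Λ
#3 (-4,-11): internal coord -4 + (-11)·β' = -0.669468; -0.669468 ∈ [-0.7, 0.1) → IN Λ
#4 (-3,-12): internal coord -3 + (-12)·β' = +0.633308; +0.633308 ∉ [-0.7, 0.1) → out
#5 (3,12): internal coord 3 + (12)·β' = -0.633308; -0.633308 ∈ [-0.7, 0.1) → IN Λ
#6 (4,0): internal coord 4 + (0)·β' = +4.000000; +4.000000 ∉ [-0.7, 0.1) → out
#7 (9,-17): internal coord 9 + (-17)·β' = +14.147186; +14.147186 ∉ [-0.7, 0.1) → out
#8 (1,6): internal coord 1 + (6)·β' = -0.816654; -0.816654 ∉ [-0.7, 0.1) → out

2, 3, 5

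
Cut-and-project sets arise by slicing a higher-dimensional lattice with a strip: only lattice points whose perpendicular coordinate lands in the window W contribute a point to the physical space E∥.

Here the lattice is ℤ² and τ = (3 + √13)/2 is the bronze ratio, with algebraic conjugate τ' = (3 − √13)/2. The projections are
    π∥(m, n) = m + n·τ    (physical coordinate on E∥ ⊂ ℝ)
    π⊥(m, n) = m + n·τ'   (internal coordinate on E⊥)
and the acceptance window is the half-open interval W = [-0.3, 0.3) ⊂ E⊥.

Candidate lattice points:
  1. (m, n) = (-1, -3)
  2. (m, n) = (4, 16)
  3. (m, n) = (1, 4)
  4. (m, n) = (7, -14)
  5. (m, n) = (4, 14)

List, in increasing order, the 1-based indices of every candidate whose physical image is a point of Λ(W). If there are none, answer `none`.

1, 3, 5

τ' = (3−√13)/2 ≈ -0.302776.
[1] lift (-1,-3): star map gives -0.091673; window check -0.3 ≤ -0.091673 < 0.3 is true → IN Λ
[2] lift (4,16): star map gives -0.844410; window check -0.3 ≤ -0.844410 < 0.3 is false → out
[3] lift (1,4): star map gives -0.211103; window check -0.3 ≤ -0.211103 < 0.3 is true → IN Λ
[4] lift (7,-14): star map gives 11.238859; window check -0.3 ≤ 11.238859 < 0.3 is false → out
[5] lift (4,14): star map gives -0.238859; window check -0.3 ≤ -0.238859 < 0.3 is true → IN Λ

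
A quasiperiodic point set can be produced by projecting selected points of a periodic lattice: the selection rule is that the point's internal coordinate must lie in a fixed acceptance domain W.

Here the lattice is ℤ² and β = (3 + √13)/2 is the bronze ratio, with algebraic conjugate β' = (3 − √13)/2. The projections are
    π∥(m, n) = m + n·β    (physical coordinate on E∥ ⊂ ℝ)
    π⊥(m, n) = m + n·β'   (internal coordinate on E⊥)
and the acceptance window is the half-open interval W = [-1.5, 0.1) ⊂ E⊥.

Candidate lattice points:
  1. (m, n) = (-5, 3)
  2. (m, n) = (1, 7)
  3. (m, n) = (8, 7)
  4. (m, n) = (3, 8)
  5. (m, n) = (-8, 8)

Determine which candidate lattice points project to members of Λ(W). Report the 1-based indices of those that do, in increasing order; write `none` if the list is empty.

Numerically β ≈ 3.30278 and β' = −1/β ≈ -0.30278.
[1] lift (-5,3): star map gives -5.90833; window check -1.5 ≤ -5.90833 < 0.1 is false → out
[2] lift (1,7): star map gives -1.11943; window check -1.5 ≤ -1.11943 < 0.1 is true → IN Λ
[3] lift (8,7): star map gives 5.88057; window check -1.5 ≤ 5.88057 < 0.1 is false → out
[4] lift (3,8): star map gives 0.57779; window check -1.5 ≤ 0.57779 < 0.1 is false → out
[5] lift (-8,8): star map gives -10.42221; window check -1.5 ≤ -10.42221 < 0.1 is false → out

2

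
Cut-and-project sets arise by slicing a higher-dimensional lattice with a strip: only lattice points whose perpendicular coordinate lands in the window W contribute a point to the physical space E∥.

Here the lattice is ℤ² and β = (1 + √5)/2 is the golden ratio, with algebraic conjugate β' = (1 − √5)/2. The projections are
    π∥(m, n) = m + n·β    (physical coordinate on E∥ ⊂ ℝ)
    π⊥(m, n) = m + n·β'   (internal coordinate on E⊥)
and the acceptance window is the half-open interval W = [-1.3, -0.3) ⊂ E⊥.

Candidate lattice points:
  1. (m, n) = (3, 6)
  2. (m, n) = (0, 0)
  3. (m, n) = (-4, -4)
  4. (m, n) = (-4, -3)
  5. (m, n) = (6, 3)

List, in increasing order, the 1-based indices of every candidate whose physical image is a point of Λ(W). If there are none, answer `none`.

1

β' = (1−√5)/2 ≈ -0.6180.
[1] lift (3,6): star map gives -0.7082; window check -1.3 ≤ -0.7082 < -0.3 is true → IN Λ
[2] lift (0,0): star map gives 0.0000; window check -1.3 ≤ 0.0000 < -0.3 is false → out
[3] lift (-4,-4): star map gives -1.5279; window check -1.3 ≤ -1.5279 < -0.3 is false → out
[4] lift (-4,-3): star map gives -2.1459; window check -1.3 ≤ -2.1459 < -0.3 is false → out
[5] lift (6,3): star map gives 4.1459; window check -1.3 ≤ 4.1459 < -0.3 is false → out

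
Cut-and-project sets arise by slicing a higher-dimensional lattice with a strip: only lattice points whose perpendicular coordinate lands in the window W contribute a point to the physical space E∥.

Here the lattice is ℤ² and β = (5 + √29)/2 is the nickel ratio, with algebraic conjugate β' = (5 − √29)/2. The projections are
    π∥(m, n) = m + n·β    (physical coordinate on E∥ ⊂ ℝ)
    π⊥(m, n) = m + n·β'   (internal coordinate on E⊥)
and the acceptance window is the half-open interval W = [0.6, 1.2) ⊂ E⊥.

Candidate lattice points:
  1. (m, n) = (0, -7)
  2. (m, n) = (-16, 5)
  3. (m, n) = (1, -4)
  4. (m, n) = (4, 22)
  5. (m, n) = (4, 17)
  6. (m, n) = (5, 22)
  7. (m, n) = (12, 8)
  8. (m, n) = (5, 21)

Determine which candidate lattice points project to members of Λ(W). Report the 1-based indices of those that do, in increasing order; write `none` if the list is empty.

5, 6, 8

Compute β' = (5−√29)/2 = -0.1926, so π⊥(m,n) = m -0.1926·n.
#1 (0,-7): internal coord 0 + (-7)·β' = +1.3481; +1.3481 ∉ [0.6, 1.2) → out
#2 (-16,5): internal coord -16 + (5)·β' = -16.9629; -16.9629 ∉ [0.6, 1.2) → out
#3 (1,-4): internal coord 1 + (-4)·β' = +1.7703; +1.7703 ∉ [0.6, 1.2) → out
#4 (4,22): internal coord 4 + (22)·β' = -0.2368; -0.2368 ∉ [0.6, 1.2) → out
#5 (4,17): internal coord 4 + (17)·β' = +0.7261; +0.7261 ∈ [0.6, 1.2) → IN Λ
#6 (5,22): internal coord 5 + (22)·β' = +0.7632; +0.7632 ∈ [0.6, 1.2) → IN Λ
#7 (12,8): internal coord 12 + (8)·β' = +10.4593; +10.4593 ∉ [0.6, 1.2) → out
#8 (5,21): internal coord 5 + (21)·β' = +0.9558; +0.9558 ∈ [0.6, 1.2) → IN Λ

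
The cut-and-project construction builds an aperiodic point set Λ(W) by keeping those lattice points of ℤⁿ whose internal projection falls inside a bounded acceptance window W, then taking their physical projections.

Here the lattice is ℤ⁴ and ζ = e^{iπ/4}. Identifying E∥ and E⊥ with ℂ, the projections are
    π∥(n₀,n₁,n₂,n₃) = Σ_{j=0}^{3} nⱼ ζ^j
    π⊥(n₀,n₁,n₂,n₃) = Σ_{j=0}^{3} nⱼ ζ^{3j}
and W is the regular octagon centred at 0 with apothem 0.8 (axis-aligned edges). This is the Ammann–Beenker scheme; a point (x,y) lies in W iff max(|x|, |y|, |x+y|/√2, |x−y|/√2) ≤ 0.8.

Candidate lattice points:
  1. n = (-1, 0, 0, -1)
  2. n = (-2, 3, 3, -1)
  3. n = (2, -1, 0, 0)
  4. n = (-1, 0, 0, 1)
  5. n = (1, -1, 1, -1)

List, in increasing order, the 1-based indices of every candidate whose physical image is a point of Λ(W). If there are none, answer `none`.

4

Internal map: ζ^{3j} for j=0..3 gives (1,0), (−√2/2,√2/2), (0,−1), (√2/2,√2/2).
candidate 1: n = (-1, 0, 0, -1) → π⊥ ≈ (-1.707107, -0.707107); max(|x|,|y|,|x±y|/√2) = 1.707107 > 0.8 ⇒ ∉ W
candidate 2: n = (-2, 3, 3, -1) → π⊥ ≈ (-4.828427, -1.585786); max(|x|,|y|,|x±y|/√2) = 4.828427 > 0.8 ⇒ ∉ W
candidate 3: n = (2, -1, 0, 0) → π⊥ ≈ (+2.707107, -0.707107); max(|x|,|y|,|x±y|/√2) = 2.707107 > 0.8 ⇒ ∉ W
candidate 4: n = (-1, 0, 0, 1) → π⊥ ≈ (-0.292893, +0.707107); max(|x|,|y|,|x±y|/√2) = 0.707107 ≤ 0.8 ⇒ ∈ W
candidate 5: n = (1, -1, 1, -1) → π⊥ ≈ (+1.000000, -2.414214); max(|x|,|y|,|x±y|/√2) = 2.414214 > 0.8 ⇒ ∉ W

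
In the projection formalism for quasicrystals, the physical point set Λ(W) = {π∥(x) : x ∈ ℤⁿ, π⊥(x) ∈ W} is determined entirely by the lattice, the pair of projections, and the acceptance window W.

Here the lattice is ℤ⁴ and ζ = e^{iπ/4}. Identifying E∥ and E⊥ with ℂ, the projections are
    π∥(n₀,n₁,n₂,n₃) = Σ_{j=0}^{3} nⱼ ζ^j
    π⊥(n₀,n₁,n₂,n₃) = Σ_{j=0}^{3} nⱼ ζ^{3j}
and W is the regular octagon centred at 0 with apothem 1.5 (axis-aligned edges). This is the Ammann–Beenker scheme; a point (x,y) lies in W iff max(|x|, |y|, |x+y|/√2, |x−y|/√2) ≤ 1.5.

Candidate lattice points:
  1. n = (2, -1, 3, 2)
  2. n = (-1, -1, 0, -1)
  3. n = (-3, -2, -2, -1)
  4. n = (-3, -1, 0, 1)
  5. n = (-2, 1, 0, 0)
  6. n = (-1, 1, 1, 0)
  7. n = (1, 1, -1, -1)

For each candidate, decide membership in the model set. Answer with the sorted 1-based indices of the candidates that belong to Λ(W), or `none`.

7

Internal map: ζ^{3j} for j=0..3 gives (1,0), (−√2/2,√2/2), (0,−1), (√2/2,√2/2).
candidate 1: n = (2, -1, 3, 2) → π⊥ ≈ (+4.1213, -2.2929); max(|x|,|y|,|x±y|/√2) = 4.5355 > 1.5 ⇒ ∉ W
candidate 2: n = (-1, -1, 0, -1) → π⊥ ≈ (-1.0000, -1.4142); max(|x|,|y|,|x±y|/√2) = 1.7071 > 1.5 ⇒ ∉ W
candidate 3: n = (-3, -2, -2, -1) → π⊥ ≈ (-2.2929, -0.1213); max(|x|,|y|,|x±y|/√2) = 2.2929 > 1.5 ⇒ ∉ W
candidate 4: n = (-3, -1, 0, 1) → π⊥ ≈ (-1.5858, +0.0000); max(|x|,|y|,|x±y|/√2) = 1.5858 > 1.5 ⇒ ∉ W
candidate 5: n = (-2, 1, 0, 0) → π⊥ ≈ (-2.7071, +0.7071); max(|x|,|y|,|x±y|/√2) = 2.7071 > 1.5 ⇒ ∉ W
candidate 6: n = (-1, 1, 1, 0) → π⊥ ≈ (-1.7071, -0.2929); max(|x|,|y|,|x±y|/√2) = 1.7071 > 1.5 ⇒ ∉ W
candidate 7: n = (1, 1, -1, -1) → π⊥ ≈ (-0.4142, +1.0000); max(|x|,|y|,|x±y|/√2) = 1.0000 ≤ 1.5 ⇒ ∈ W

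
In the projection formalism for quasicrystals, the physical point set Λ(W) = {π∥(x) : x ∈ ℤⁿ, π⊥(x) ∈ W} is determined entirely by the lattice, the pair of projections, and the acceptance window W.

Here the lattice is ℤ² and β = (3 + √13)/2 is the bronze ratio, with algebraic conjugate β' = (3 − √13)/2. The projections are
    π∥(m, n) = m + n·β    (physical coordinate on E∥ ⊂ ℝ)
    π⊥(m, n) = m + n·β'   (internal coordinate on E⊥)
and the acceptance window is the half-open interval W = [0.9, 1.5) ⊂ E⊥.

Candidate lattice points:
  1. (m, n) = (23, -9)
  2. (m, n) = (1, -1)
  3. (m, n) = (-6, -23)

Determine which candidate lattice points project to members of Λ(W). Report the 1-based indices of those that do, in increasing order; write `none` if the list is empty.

2, 3

β' = (3−√13)/2 ≈ -0.302776.
#1 (23,-9): internal coord 23 + (-9)·β' = +25.724981; +25.724981 ∉ [0.9, 1.5) → out
#2 (1,-1): internal coord 1 + (-1)·β' = +1.302776; +1.302776 ∈ [0.9, 1.5) → IN Λ
#3 (-6,-23): internal coord -6 + (-23)·β' = +0.963840; +0.963840 ∈ [0.9, 1.5) → IN Λ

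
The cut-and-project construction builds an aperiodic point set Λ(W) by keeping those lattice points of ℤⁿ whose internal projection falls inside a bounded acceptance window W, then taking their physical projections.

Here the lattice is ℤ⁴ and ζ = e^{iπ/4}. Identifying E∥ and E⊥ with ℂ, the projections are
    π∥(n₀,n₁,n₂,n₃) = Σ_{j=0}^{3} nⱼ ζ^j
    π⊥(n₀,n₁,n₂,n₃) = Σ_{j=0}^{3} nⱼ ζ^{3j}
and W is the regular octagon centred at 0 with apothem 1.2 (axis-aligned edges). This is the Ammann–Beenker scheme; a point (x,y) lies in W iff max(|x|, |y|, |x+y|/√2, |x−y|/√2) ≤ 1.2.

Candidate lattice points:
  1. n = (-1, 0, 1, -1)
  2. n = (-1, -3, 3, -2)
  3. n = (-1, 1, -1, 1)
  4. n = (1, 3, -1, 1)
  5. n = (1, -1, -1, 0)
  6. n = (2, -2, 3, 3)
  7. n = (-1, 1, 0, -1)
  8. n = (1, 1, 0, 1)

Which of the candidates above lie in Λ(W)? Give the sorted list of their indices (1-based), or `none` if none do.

none

Internal map: ζ^{3j} for j=0..3 gives (1,0), (−√2/2,√2/2), (0,−1), (√2/2,√2/2).
#1 (-1, 0, 1, -1): internal (-1.70711, -1.70711); octagon support 2.41421 vs apothem 1.2 → ∉ W
#2 (-1, -3, 3, -2): internal (-0.29289, -6.53553); octagon support 6.53553 vs apothem 1.2 → ∉ W
#3 (-1, 1, -1, 1): internal (-1.00000, 2.41421); octagon support 2.41421 vs apothem 1.2 → ∉ W
#4 (1, 3, -1, 1): internal (-0.41421, 3.82843); octagon support 3.82843 vs apothem 1.2 → ∉ W
#5 (1, -1, -1, 0): internal (1.70711, 0.29289); octagon support 1.70711 vs apothem 1.2 → ∉ W
#6 (2, -2, 3, 3): internal (5.53553, -2.29289); octagon support 5.53553 vs apothem 1.2 → ∉ W
#7 (-1, 1, 0, -1): internal (-2.41421, 0.00000); octagon support 2.41421 vs apothem 1.2 → ∉ W
#8 (1, 1, 0, 1): internal (1.00000, 1.41421); octagon support 1.70711 vs apothem 1.2 → ∉ W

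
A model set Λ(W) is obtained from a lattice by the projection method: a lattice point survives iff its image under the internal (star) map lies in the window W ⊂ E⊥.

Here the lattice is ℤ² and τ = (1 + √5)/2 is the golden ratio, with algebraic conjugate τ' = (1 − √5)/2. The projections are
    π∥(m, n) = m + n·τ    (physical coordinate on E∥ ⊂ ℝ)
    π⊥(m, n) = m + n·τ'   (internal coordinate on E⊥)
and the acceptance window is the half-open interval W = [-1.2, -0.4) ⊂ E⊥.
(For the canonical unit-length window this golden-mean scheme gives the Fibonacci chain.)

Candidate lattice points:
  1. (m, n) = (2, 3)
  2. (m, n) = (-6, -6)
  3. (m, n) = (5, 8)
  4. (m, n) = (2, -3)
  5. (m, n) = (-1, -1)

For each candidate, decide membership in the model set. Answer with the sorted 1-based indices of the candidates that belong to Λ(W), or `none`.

none

τ' = (1−√5)/2 ≈ -0.618034.
[1] lift (2,3): star map gives 0.145898; window check -1.2 ≤ 0.145898 < -0.4 is false → out
[2] lift (-6,-6): star map gives -2.291796; window check -1.2 ≤ -2.291796 < -0.4 is false → out
[3] lift (5,8): star map gives 0.055728; window check -1.2 ≤ 0.055728 < -0.4 is false → out
[4] lift (2,-3): star map gives 3.854102; window check -1.2 ≤ 3.854102 < -0.4 is false → out
[5] lift (-1,-1): star map gives -0.381966; window check -1.2 ≤ -0.381966 < -0.4 is false → out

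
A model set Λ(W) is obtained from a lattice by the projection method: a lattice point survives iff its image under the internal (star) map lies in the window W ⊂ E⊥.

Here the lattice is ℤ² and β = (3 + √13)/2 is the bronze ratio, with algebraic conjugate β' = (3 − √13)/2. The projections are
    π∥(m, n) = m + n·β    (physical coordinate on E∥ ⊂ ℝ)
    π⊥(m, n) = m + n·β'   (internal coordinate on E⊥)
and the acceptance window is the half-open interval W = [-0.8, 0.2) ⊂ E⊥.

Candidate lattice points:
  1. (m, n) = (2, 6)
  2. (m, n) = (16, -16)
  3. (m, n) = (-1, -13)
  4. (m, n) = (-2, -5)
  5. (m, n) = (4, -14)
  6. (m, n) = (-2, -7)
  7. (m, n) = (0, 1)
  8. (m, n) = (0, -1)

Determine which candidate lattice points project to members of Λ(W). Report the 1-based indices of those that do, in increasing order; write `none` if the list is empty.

1, 4, 6, 7

Compute β' = (3−√13)/2 = -0.3028, so π⊥(m,n) = m -0.3028·n.
[1] lift (2,6): star map gives 0.1833; window check -0.8 ≤ 0.1833 < 0.2 is true → IN Λ
[2] lift (16,-16): star map gives 20.8444; window check -0.8 ≤ 20.8444 < 0.2 is false → out
[3] lift (-1,-13): star map gives 2.9361; window check -0.8 ≤ 2.9361 < 0.2 is false → out
[4] lift (-2,-5): star map gives -0.4861; window check -0.8 ≤ -0.4861 < 0.2 is true → IN Λ
[5] lift (4,-14): star map gives 8.2389; window check -0.8 ≤ 8.2389 < 0.2 is false → out
[6] lift (-2,-7): star map gives 0.1194; window check -0.8 ≤ 0.1194 < 0.2 is true → IN Λ
[7] lift (0,1): star map gives -0.3028; window check -0.8 ≤ -0.3028 < 0.2 is true → IN Λ
[8] lift (0,-1): star map gives 0.3028; window check -0.8 ≤ 0.3028 < 0.2 is false → out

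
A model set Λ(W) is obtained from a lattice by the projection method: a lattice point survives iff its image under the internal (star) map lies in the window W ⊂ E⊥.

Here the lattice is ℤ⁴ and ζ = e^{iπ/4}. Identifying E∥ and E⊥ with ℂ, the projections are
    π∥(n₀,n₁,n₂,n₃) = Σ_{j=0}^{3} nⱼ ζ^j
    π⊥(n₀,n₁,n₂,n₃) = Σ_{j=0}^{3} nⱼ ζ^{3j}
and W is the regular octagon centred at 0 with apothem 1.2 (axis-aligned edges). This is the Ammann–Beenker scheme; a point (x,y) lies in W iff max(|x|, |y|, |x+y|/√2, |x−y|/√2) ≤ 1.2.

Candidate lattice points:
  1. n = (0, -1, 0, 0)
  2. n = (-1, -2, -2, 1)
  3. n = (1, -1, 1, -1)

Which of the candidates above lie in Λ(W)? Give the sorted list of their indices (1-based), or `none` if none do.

1

Internal map: ζ^{3j} for j=0..3 gives (1,0), (−√2/2,√2/2), (0,−1), (√2/2,√2/2).
#1 (0, -1, 0, 0): internal (0.7071, -0.7071); octagon support 1.0000 vs apothem 1.2 → ∈ W
#2 (-1, -2, -2, 1): internal (1.1213, 1.2929); octagon support 1.7071 vs apothem 1.2 → ∉ W
#3 (1, -1, 1, -1): internal (1.0000, -2.4142); octagon support 2.4142 vs apothem 1.2 → ∉ W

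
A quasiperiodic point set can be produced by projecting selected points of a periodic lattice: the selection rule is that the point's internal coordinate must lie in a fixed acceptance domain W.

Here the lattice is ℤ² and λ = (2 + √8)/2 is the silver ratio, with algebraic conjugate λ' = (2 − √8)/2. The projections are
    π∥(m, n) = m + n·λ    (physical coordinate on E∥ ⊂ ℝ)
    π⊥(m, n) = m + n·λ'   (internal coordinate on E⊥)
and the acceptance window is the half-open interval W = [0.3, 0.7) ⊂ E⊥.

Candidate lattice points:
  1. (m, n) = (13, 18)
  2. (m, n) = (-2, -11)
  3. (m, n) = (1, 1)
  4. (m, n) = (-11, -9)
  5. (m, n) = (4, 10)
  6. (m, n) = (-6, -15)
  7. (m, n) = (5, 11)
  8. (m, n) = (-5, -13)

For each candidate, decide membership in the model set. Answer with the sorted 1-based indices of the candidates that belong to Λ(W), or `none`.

Compute λ' = (2−√8)/2 = -0.414214, so π⊥(m,n) = m -0.414214·n.
candidate 1: (m,n)=(13,18) → π∥ = 13+18·λ ≈ 56.455844, π⊥ = 13+18·λ' ≈ 5.544156 ∉ [0.3, 0.7) ⇒ out
candidate 2: (m,n)=(-2,-11) → π∥ = -2-11·λ ≈ -28.556349, π⊥ = -2-11·λ' ≈ 2.556349 ∉ [0.3, 0.7) ⇒ out
candidate 3: (m,n)=(1,1) → π∥ = 1+1·λ ≈ 3.414214, π⊥ = 1+1·λ' ≈ 0.585786 ∈ [0.3, 0.7) ⇒ IN Λ
candidate 4: (m,n)=(-11,-9) → π∥ = -11-9·λ ≈ -32.727922, π⊥ = -11-9·λ' ≈ -7.272078 ∉ [0.3, 0.7) ⇒ out
candidate 5: (m,n)=(4,10) → π∥ = 4+10·λ ≈ 28.142136, π⊥ = 4+10·λ' ≈ -0.142136 ∉ [0.3, 0.7) ⇒ out
candidate 6: (m,n)=(-6,-15) → π∥ = -6-15·λ ≈ -42.213203, π⊥ = -6-15·λ' ≈ 0.213203 ∉ [0.3, 0.7) ⇒ out
candidate 7: (m,n)=(5,11) → π∥ = 5+11·λ ≈ 31.556349, π⊥ = 5+11·λ' ≈ 0.443651 ∈ [0.3, 0.7) ⇒ IN Λ
candidate 8: (m,n)=(-5,-13) → π∥ = -5-13·λ ≈ -36.384776, π⊥ = -5-13·λ' ≈ 0.384776 ∈ [0.3, 0.7) ⇒ IN Λ

3, 7, 8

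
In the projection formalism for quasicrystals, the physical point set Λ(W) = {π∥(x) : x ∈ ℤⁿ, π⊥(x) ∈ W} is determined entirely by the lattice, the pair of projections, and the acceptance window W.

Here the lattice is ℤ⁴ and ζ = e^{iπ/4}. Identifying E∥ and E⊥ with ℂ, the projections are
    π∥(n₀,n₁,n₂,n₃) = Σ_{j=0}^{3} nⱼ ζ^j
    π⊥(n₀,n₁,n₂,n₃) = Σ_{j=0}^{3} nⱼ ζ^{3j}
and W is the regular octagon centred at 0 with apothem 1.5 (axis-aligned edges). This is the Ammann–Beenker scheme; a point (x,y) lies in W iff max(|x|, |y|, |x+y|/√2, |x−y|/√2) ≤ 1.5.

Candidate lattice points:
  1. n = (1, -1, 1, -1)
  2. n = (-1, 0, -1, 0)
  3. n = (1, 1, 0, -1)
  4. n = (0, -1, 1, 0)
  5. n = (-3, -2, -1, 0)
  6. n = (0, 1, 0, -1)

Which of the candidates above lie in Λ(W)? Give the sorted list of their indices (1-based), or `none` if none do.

With ζ = e^{iπ/4} the internal vectors are ζ^0,ζ^3,ζ^6,ζ^9.
#1 (1, -1, 1, -1): internal (1.0000, -2.4142); octagon support 2.4142 vs apothem 1.5 → ∉ W
#2 (-1, 0, -1, 0): internal (-1.0000, 1.0000); octagon support 1.4142 vs apothem 1.5 → ∈ W
#3 (1, 1, 0, -1): internal (-0.4142, 0.0000); octagon support 0.4142 vs apothem 1.5 → ∈ W
#4 (0, -1, 1, 0): internal (0.7071, -1.7071); octagon support 1.7071 vs apothem 1.5 → ∉ W
#5 (-3, -2, -1, 0): internal (-1.5858, -0.4142); octagon support 1.5858 vs apothem 1.5 → ∉ W
#6 (0, 1, 0, -1): internal (-1.4142, 0.0000); octagon support 1.4142 vs apothem 1.5 → ∈ W

2, 3, 6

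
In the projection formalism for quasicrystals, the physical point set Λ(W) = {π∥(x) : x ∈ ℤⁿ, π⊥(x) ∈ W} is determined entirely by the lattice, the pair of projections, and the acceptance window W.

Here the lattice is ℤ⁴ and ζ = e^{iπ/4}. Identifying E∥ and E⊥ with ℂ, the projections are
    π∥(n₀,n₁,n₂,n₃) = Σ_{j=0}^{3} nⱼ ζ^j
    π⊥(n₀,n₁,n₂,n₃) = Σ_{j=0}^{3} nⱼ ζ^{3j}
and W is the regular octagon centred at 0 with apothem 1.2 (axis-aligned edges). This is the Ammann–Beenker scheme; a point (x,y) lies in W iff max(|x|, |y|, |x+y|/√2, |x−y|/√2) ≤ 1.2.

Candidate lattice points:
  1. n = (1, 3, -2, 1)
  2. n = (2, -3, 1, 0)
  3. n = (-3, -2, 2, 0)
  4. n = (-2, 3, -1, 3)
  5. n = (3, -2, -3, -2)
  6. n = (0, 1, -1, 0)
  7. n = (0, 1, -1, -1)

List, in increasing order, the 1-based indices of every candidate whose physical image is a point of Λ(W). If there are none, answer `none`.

none

With ζ = e^{iπ/4} the internal vectors are ζ^0,ζ^3,ζ^6,ζ^9.
#1 (1, 3, -2, 1): internal (-0.414214, 4.828427); octagon support 4.828427 vs apothem 1.2 → ∉ W
#2 (2, -3, 1, 0): internal (4.121320, -3.121320); octagon support 5.121320 vs apothem 1.2 → ∉ W
#3 (-3, -2, 2, 0): internal (-1.585786, -3.414214); octagon support 3.535534 vs apothem 1.2 → ∉ W
#4 (-2, 3, -1, 3): internal (-2.000000, 5.242641); octagon support 5.242641 vs apothem 1.2 → ∉ W
#5 (3, -2, -3, -2): internal (3.000000, 0.171573); octagon support 3.000000 vs apothem 1.2 → ∉ W
#6 (0, 1, -1, 0): internal (-0.707107, 1.707107); octagon support 1.707107 vs apothem 1.2 → ∉ W
#7 (0, 1, -1, -1): internal (-1.414214, 1.000000); octagon support 1.707107 vs apothem 1.2 → ∉ W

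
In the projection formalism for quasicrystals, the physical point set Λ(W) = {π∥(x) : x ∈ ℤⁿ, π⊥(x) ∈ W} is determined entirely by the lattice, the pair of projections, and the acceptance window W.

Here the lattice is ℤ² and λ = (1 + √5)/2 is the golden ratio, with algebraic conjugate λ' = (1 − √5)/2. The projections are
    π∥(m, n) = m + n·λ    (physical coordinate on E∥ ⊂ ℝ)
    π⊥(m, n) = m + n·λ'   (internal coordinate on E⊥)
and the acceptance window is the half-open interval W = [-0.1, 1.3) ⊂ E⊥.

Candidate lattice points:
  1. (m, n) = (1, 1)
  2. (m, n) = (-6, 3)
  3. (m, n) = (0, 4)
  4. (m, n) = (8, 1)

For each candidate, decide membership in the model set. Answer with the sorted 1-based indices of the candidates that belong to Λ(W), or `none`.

Compute λ' = (1−√5)/2 = -0.6180, so π⊥(m,n) = m -0.6180·n.
#1 (1,1): internal coord 1 + (1)·λ' = +0.3820; +0.3820 ∈ [-0.1, 1.3) → IN Λ
#2 (-6,3): internal coord -6 + (3)·λ' = -7.8541; -7.8541 ∉ [-0.1, 1.3) → out
#3 (0,4): internal coord 0 + (4)·λ' = -2.4721; -2.4721 ∉ [-0.1, 1.3) → out
#4 (8,1): internal coord 8 + (1)·λ' = +7.3820; +7.3820 ∉ [-0.1, 1.3) → out

1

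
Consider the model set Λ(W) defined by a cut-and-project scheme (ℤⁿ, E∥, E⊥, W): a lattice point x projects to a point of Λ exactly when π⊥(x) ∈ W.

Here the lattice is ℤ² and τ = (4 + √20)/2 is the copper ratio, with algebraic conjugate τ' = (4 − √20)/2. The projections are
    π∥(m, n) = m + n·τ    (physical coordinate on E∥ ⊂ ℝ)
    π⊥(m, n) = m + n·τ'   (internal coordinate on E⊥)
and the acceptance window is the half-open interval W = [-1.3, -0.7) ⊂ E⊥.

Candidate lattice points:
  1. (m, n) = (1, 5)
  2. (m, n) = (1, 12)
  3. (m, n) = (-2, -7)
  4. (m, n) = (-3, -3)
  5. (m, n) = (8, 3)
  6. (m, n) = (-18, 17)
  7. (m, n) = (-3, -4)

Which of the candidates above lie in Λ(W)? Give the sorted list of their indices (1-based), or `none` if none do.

none

Numerically τ ≈ 4.2361 and τ' = −1/τ ≈ -0.2361.
[1] lift (1,5): star map gives -0.1803; window check -1.3 ≤ -0.1803 < -0.7 is false → out
[2] lift (1,12): star map gives -1.8328; window check -1.3 ≤ -1.8328 < -0.7 is false → out
[3] lift (-2,-7): star map gives -0.3475; window check -1.3 ≤ -0.3475 < -0.7 is false → out
[4] lift (-3,-3): star map gives -2.2918; window check -1.3 ≤ -2.2918 < -0.7 is false → out
[5] lift (8,3): star map gives 7.2918; window check -1.3 ≤ 7.2918 < -0.7 is false → out
[6] lift (-18,17): star map gives -22.0132; window check -1.3 ≤ -22.0132 < -0.7 is false → out
[7] lift (-3,-4): star map gives -2.0557; window check -1.3 ≤ -2.0557 < -0.7 is false → out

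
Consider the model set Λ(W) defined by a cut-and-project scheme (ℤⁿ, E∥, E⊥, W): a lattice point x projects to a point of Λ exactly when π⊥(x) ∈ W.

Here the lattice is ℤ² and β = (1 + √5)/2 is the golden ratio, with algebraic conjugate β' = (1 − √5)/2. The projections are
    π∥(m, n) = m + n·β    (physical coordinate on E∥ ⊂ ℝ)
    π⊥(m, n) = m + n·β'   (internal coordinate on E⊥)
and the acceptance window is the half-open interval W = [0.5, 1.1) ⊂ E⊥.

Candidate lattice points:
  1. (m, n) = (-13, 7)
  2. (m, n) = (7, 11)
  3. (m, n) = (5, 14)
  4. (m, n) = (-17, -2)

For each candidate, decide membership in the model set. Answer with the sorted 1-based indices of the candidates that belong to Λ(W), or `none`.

Compute β' = (1−√5)/2 = -0.6180, so π⊥(m,n) = m -0.6180·n.
#1 (-13,7): internal coord -13 + (7)·β' = -17.3262; -17.3262 ∉ [0.5, 1.1) → out
#2 (7,11): internal coord 7 + (11)·β' = +0.2016; +0.2016 ∉ [0.5, 1.1) → out
#3 (5,14): internal coord 5 + (14)·β' = -3.6525; -3.6525 ∉ [0.5, 1.1) → out
#4 (-17,-2): internal coord -17 + (-2)·β' = -15.7639; -15.7639 ∉ [0.5, 1.1) → out

none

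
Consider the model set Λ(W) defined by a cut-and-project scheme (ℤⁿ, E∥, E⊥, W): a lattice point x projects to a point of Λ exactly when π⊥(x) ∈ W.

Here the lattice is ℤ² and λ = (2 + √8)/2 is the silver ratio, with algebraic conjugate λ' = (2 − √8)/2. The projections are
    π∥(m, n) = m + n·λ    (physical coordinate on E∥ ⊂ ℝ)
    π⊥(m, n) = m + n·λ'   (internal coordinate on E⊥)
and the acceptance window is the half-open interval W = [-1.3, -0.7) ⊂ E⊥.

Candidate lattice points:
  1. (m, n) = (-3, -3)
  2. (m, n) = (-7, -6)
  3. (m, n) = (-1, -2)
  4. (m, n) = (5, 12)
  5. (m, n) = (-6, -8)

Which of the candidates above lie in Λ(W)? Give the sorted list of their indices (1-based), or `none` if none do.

none

Numerically λ ≈ 2.41421 and λ' = −1/λ ≈ -0.41421.
candidate 1: (m,n)=(-3,-3) → π∥ = -3-3·λ ≈ -10.24264, π⊥ = -3-3·λ' ≈ -1.75736 ∉ [-1.3, -0.7) ⇒ out
candidate 2: (m,n)=(-7,-6) → π∥ = -7-6·λ ≈ -21.48528, π⊥ = -7-6·λ' ≈ -4.51472 ∉ [-1.3, -0.7) ⇒ out
candidate 3: (m,n)=(-1,-2) → π∥ = -1-2·λ ≈ -5.82843, π⊥ = -1-2·λ' ≈ -0.17157 ∉ [-1.3, -0.7) ⇒ out
candidate 4: (m,n)=(5,12) → π∥ = 5+12·λ ≈ 33.97056, π⊥ = 5+12·λ' ≈ 0.02944 ∉ [-1.3, -0.7) ⇒ out
candidate 5: (m,n)=(-6,-8) → π∥ = -6-8·λ ≈ -25.31371, π⊥ = -6-8·λ' ≈ -2.68629 ∉ [-1.3, -0.7) ⇒ out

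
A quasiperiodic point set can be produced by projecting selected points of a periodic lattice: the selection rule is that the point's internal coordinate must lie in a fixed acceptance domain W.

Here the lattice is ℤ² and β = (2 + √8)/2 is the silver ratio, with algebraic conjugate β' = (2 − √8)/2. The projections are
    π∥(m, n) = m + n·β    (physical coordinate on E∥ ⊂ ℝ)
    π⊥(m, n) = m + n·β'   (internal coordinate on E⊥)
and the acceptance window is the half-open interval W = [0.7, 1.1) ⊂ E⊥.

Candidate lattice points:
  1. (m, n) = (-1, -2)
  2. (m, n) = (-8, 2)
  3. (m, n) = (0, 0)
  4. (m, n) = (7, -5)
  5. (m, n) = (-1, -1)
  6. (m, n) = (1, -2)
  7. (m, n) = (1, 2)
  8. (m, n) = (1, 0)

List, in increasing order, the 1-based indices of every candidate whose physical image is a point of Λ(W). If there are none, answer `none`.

Numerically β ≈ 2.414214 and β' = −1/β ≈ -0.414214.
#1 (-1,-2): internal coord -1 + (-2)·β' = -0.171573; -0.171573 ∉ [0.7, 1.1) → out
#2 (-8,2): internal coord -8 + (2)·β' = -8.828427; -8.828427 ∉ [0.7, 1.1) → out
#3 (0,0): internal coord 0 + (0)·β' = +0.000000; +0.000000 ∉ [0.7, 1.1) → out
#4 (7,-5): internal coord 7 + (-5)·β' = +9.071068; +9.071068 ∉ [0.7, 1.1) → out
#5 (-1,-1): internal coord -1 + (-1)·β' = -0.585786; -0.585786 ∉ [0.7, 1.1) → out
#6 (1,-2): internal coord 1 + (-2)·β' = +1.828427; +1.828427 ∉ [0.7, 1.1) → out
#7 (1,2): internal coord 1 + (2)·β' = +0.171573; +0.171573 ∉ [0.7, 1.1) → out
#8 (1,0): internal coord 1 + (0)·β' = +1.000000; +1.000000 ∈ [0.7, 1.1) → IN Λ

8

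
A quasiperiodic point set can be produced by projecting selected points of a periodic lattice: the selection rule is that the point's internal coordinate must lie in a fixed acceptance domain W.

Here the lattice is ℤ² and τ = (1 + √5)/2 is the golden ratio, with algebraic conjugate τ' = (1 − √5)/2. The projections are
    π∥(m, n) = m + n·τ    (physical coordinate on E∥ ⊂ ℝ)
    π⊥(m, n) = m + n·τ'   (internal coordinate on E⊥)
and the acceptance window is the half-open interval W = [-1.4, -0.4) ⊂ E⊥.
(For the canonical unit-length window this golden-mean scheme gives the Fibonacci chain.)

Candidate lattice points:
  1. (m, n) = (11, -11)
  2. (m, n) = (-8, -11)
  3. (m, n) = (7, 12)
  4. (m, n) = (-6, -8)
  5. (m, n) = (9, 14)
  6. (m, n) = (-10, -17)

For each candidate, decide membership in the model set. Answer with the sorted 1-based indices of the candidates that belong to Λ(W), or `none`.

τ' = (1−√5)/2 ≈ -0.618034.
#1 (11,-11): internal coord 11 + (-11)·τ' = +17.798374; +17.798374 ∉ [-1.4, -0.4) → out
#2 (-8,-11): internal coord -8 + (-11)·τ' = -1.201626; -1.201626 ∈ [-1.4, -0.4) → IN Λ
#3 (7,12): internal coord 7 + (12)·τ' = -0.416408; -0.416408 ∈ [-1.4, -0.4) → IN Λ
#4 (-6,-8): internal coord -6 + (-8)·τ' = -1.055728; -1.055728 ∈ [-1.4, -0.4) → IN Λ
#5 (9,14): internal coord 9 + (14)·τ' = +0.347524; +0.347524 ∉ [-1.4, -0.4) → out
#6 (-10,-17): internal coord -10 + (-17)·τ' = +0.506578; +0.506578 ∉ [-1.4, -0.4) → out

2, 3, 4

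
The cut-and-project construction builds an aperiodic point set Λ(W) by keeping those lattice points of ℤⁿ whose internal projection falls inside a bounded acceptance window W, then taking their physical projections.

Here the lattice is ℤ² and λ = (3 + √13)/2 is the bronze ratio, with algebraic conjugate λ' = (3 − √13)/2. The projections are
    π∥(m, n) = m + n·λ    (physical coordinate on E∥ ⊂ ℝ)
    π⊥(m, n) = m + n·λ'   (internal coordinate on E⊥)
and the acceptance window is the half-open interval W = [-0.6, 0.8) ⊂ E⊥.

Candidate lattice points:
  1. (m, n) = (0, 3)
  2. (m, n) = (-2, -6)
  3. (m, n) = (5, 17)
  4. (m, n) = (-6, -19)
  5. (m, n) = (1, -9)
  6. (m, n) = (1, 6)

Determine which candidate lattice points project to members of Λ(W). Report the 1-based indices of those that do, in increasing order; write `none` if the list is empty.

2, 3, 4

λ' = (3−√13)/2 ≈ -0.3028.
#1 (0,3): internal coord 0 + (3)·λ' = -0.9083; -0.9083 ∉ [-0.6, 0.8) → out
#2 (-2,-6): internal coord -2 + (-6)·λ' = -0.1833; -0.1833 ∈ [-0.6, 0.8) → IN Λ
#3 (5,17): internal coord 5 + (17)·λ' = -0.1472; -0.1472 ∈ [-0.6, 0.8) → IN Λ
#4 (-6,-19): internal coord -6 + (-19)·λ' = -0.2473; -0.2473 ∈ [-0.6, 0.8) → IN Λ
#5 (1,-9): internal coord 1 + (-9)·λ' = +3.7250; +3.7250 ∉ [-0.6, 0.8) → out
#6 (1,6): internal coord 1 + (6)·λ' = -0.8167; -0.8167 ∉ [-0.6, 0.8) → out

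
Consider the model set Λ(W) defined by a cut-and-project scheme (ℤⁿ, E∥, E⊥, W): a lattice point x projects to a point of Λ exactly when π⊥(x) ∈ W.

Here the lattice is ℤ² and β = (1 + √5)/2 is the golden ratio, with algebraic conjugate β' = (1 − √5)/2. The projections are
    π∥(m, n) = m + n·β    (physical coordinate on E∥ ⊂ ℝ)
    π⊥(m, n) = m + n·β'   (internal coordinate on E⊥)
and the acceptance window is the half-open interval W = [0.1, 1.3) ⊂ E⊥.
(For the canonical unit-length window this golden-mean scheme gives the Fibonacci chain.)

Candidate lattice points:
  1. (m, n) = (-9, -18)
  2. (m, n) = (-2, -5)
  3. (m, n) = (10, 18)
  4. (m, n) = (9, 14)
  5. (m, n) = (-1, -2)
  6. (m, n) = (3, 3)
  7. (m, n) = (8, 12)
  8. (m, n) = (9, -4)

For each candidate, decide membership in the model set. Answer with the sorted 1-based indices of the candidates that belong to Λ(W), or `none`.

2, 4, 5, 6, 7

β' = (1−√5)/2 ≈ -0.61803.
candidate 1: (m,n)=(-9,-18) → π∥ = -9-18·β ≈ -38.12461, π⊥ = -9-18·β' ≈ 2.12461 ∉ [0.1, 1.3) ⇒ out
candidate 2: (m,n)=(-2,-5) → π∥ = -2-5·β ≈ -10.09017, π⊥ = -2-5·β' ≈ 1.09017 ∈ [0.1, 1.3) ⇒ IN Λ
candidate 3: (m,n)=(10,18) → π∥ = 10+18·β ≈ 39.12461, π⊥ = 10+18·β' ≈ -1.12461 ∉ [0.1, 1.3) ⇒ out
candidate 4: (m,n)=(9,14) → π∥ = 9+14·β ≈ 31.65248, π⊥ = 9+14·β' ≈ 0.34752 ∈ [0.1, 1.3) ⇒ IN Λ
candidate 5: (m,n)=(-1,-2) → π∥ = -1-2·β ≈ -4.23607, π⊥ = -1-2·β' ≈ 0.23607 ∈ [0.1, 1.3) ⇒ IN Λ
candidate 6: (m,n)=(3,3) → π∥ = 3+3·β ≈ 7.85410, π⊥ = 3+3·β' ≈ 1.14590 ∈ [0.1, 1.3) ⇒ IN Λ
candidate 7: (m,n)=(8,12) → π∥ = 8+12·β ≈ 27.41641, π⊥ = 8+12·β' ≈ 0.58359 ∈ [0.1, 1.3) ⇒ IN Λ
candidate 8: (m,n)=(9,-4) → π∥ = 9-4·β ≈ 2.52786, π⊥ = 9-4·β' ≈ 11.47214 ∉ [0.1, 1.3) ⇒ out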